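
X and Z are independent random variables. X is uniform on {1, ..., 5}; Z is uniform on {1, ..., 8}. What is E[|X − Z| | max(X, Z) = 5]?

Outcomes with max(X, Z) = 5: (1,5), (2,5), (3,5), (4,5), (5,1), (5,2), (5,3), (5,4), (5,5), each with probability 1/40.
E[|X − Z| | max(X, Z) = 5] = (4 + 3 + 2 + 1 + 4 + 3 + 2 + 1 + 0) / 9 = 20/9.

20/9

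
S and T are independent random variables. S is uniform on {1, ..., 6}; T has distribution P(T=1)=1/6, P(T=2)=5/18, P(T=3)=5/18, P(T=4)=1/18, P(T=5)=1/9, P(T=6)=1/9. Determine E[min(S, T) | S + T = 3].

P(S + T = 3) = 2/27.
Summing min(S,T)·P(x,y) over outcomes with S + T = 3 gives 2/27.
E[min(S, T) | S + T = 3] = (2/27) / (2/27) = 1.

1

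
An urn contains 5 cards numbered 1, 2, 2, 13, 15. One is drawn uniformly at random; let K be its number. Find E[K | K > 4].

P(K > 4) = 2/5.
Σ over the event: 13·1/5 + 15·1/5 = 28/5.
E[K | K > 4] = (28/5) / (2/5) = 14.

14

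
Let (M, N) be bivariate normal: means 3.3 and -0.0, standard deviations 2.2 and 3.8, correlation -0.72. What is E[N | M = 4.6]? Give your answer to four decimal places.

The regression of N on M has slope ρ·σ_N/σ_M and passes through (μ_M, μ_N).
E[N | M=4.6] = -0.0 + (-0.72)·(3.8/2.2)·(4.6 − (3.3)) = -0.0 + (-1.2436)·(1.3) = -1.6167.

-1.6167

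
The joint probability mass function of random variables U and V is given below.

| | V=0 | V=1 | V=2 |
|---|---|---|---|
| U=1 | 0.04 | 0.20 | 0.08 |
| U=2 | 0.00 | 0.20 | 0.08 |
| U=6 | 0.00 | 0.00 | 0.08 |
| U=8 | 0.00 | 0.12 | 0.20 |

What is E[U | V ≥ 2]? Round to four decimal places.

P(V ≥ 2) = 0.44.
Summing U·P(U=x,V=y) over the conditioning event gives 2.32.
E[U | V ≥ 2] = (2.32) / (0.44) = 5.2727.

5.2727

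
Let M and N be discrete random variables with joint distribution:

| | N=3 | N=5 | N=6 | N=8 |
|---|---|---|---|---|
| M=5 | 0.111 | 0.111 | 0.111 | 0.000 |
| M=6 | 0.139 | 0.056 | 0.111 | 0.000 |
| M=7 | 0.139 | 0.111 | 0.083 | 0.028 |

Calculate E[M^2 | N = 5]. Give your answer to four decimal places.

36.7986

P(N = 5) = 0.278.
Σ M^2·P over the event = 25·(0.111) + 36·(0.056) + 49·(0.111) = 10.230.
E[M^2 | N = 5] = (10.230) / (0.278) = 36.7986.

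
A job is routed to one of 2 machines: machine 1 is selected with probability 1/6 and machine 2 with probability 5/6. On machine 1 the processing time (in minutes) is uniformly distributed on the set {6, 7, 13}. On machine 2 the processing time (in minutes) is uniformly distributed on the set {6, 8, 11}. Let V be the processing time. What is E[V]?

E[V | machine 1] = (6+7+13)/3 = 26/3.
E[V | machine 2] = (6+8+11)/3 = 25/3.
E[V] = (1/6)·(26/3) + (5/6)·(25/3) = 151/18.

151/18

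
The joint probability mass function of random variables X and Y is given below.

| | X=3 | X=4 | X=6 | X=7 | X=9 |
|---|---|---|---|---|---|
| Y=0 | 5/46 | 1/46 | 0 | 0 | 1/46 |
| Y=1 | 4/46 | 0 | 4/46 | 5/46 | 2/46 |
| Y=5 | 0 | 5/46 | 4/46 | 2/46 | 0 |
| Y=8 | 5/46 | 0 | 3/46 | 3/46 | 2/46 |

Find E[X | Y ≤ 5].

P(Y ≤ 5) = 33/46.
Summing X·P(X=x,Y=y) over the conditioning event gives 175/46.
E[X | Y ≤ 5] = (175/46) / (33/46) = 175/33.

175/33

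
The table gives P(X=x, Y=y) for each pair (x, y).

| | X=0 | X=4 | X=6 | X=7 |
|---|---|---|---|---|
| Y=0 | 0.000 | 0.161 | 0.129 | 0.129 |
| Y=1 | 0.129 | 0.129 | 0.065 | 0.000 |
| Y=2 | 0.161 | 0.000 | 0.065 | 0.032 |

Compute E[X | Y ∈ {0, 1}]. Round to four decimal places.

P(Y ∈ {0, 1}) = 0.742.
Σ X·P over the event = 0·(0.129) + 4·(0.161) + 4·(0.129) + 6·(0.129) + 6·(0.065) + 7·(0.129) = 3.227.
E[X | Y ∈ {0, 1}] = (3.227) / (0.742) = 4.3491.

4.3491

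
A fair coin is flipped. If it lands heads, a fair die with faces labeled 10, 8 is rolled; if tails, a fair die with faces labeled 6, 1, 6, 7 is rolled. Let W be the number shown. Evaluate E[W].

7

E[W | heads] = (10+8)/2 = 9.
E[W | tails] = (6+1+6+7)/4 = 5.
E[W] = (1/2)·(9) + (1/2)·(5) = 7.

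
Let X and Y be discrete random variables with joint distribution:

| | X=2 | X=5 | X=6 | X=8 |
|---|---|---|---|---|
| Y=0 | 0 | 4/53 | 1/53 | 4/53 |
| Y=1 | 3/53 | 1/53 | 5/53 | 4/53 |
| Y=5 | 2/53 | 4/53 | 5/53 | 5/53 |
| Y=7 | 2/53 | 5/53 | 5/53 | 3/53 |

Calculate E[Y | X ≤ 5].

P(X ≤ 5) = 21/53.
Σ Y·P over the event = 1·(3/53) + 5·(2/53) + 7·(2/53) + 0·(4/53) + 1·(1/53) + 5·(4/53) + 7·(5/53) = 83/53.
E[Y | X ≤ 5] = (83/53) / (21/53) = 83/21.

83/21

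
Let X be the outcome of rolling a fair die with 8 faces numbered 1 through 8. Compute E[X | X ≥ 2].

5

Given X ≥ 2, X is equally likely to be any of {2, 3, 4, 5, 6, 7, 8}.
E[X | X ≥ 2] = (2 + 3 + 4 + 5 + 6 + 7 + 8) / 7 = 5.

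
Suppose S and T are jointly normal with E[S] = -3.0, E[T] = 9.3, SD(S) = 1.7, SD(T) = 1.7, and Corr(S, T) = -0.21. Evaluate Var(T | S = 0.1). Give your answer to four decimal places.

2.7626

The conditional variance in a bivariate normal is σ_T²(1 − ρ²), independent of x.
Var(T | S=0.1) = (1.7)²·(1 − (-0.21)²) = 2.89·0.9559 = 2.7626.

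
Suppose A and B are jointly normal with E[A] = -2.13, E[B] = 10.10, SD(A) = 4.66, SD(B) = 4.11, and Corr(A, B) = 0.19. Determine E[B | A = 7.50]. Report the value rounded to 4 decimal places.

11.7137

E[B | A=x] = μ_B + ρ(σ_B/σ_A)(x − μ_A) for jointly normal variables.
E[B | A=7.50] = 10.10 + (0.19)·(4.11/4.66)·(7.50 − (-2.13)) = 10.10 + (0.167575)·(9.63) = 11.7137.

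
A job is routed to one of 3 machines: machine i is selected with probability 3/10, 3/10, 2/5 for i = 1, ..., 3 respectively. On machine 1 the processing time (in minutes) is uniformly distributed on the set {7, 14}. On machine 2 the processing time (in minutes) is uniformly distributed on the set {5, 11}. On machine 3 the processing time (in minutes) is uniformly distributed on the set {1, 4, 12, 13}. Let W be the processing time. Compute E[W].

171/20

E[W | machine 1] = (7+14)/2 = 21/2.
E[W | machine 2] = (5+11)/2 = 8.
E[W | machine 3] = (1+4+12+13)/4 = 15/2.
By the law of total expectation,
E[W] = (3/10)·(21/2) + (3/10)·(8) + (2/5)·(15/2) = 171/20.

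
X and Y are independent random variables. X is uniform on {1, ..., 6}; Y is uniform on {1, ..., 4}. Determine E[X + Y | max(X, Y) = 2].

10/3

Outcomes with max(X, Y) = 2: (1,2), (2,1), (2,2), each with probability 1/24.
E[X + Y | max(X, Y) = 2] = (3 + 3 + 4) / 3 = 10/3.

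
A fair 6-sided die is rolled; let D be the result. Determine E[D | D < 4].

Given D < 4, D is equally likely to be any of {1, 2, 3}.
E[D | D < 4] = (1 + 2 + 3) / 3 = 2.

2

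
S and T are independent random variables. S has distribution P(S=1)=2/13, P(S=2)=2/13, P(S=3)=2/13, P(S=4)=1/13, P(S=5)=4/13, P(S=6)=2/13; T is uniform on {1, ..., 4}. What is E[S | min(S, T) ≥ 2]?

46/11

P(min(S, T) ≥ 2) = 33/52.
Summing S·P(x,y) over outcomes with min(S, T) ≥ 2 gives 69/26.
E[S | min(S, T) ≥ 2] = (69/26) / (33/52) = 46/11.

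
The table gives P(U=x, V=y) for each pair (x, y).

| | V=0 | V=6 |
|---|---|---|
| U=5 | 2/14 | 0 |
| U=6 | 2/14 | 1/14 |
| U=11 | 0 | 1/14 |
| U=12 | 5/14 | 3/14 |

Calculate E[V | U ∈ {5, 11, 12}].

24/11

P(U ∈ {5, 11, 12}) = 11/14.
Summing V·P(U=x,V=y) over the conditioning event gives 12/7.
E[V | U ∈ {5, 11, 12}] = (12/7) / (11/14) = 24/11.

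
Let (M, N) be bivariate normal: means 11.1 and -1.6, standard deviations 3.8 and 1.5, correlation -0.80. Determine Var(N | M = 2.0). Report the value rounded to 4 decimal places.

0.8100

For a bivariate normal, Var(N | M=x) = σ_N²(1 − ρ²).
Var(N | M=2.0) = (1.5)²·(1 − (-0.80)²) = 2.25·0.36 = 0.8100.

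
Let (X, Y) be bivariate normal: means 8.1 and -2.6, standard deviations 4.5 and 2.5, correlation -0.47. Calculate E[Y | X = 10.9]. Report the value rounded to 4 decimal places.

-3.3311

E[Y | X=x] = μ_Y + ρ(σ_Y/σ_X)(x − μ_X) for jointly normal variables.
E[Y | X=10.9] = -2.6 + (-0.47)·(2.5/4.5)·(10.9 − (8.1)) = -2.6 + (-0.26111)·(2.8) = -3.3311.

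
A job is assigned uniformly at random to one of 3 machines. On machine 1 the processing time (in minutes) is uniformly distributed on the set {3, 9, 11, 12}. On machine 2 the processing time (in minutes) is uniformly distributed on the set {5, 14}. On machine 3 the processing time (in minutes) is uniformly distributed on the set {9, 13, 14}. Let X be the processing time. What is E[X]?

121/12

E[X | machine 1] = (3+9+11+12)/4 = 35/4.
E[X | machine 2] = (5+14)/2 = 19/2.
E[X | machine 3] = (9+13+14)/3 = 12.
E[X] = (1/3)·(35/4) + (1/3)·(19/2) + (1/3)·(12) = 121/12.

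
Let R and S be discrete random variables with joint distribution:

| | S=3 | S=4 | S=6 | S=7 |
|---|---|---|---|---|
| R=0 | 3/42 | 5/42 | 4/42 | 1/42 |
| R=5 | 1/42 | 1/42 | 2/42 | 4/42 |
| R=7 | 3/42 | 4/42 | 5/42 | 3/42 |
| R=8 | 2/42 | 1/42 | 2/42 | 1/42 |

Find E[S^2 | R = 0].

P(R = 0) = 13/42.
Σ S^2·P over the event = 9·(3/42) + 16·(5/42) + 36·(4/42) + 49·(1/42) = 50/7.
E[S^2 | R = 0] = (50/7) / (13/42) = 300/13.

300/13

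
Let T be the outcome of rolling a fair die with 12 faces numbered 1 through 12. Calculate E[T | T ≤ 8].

9/2

Given T ≤ 8, T is equally likely to be any of {1, 2, 3, 4, 5, 6, 7, 8}.
E[T | T ≤ 8] = (1 + 2 + 3 + 4 + 5 + 6 + 7 + 8) / 8 = 9/2.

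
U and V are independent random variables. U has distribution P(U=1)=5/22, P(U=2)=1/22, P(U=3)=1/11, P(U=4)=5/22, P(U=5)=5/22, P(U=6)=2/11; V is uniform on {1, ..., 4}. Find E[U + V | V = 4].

P(V = 4) = 1/4.
Summing (U+V)·P(x,y) over outcomes with V = 4 gives 85/44.
E[U + V | V = 4] = (85/44) / (1/4) = 85/11.

85/11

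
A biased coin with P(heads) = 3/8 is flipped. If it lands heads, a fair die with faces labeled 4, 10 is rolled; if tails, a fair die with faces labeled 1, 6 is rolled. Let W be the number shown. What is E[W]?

E[W | heads] = (4+10)/2 = 7.
E[W | tails] = (1+6)/2 = 7/2.
By the law of total expectation,
E[W] = (3/8)·(7) + (5/8)·(7/2) = 77/16.

77/16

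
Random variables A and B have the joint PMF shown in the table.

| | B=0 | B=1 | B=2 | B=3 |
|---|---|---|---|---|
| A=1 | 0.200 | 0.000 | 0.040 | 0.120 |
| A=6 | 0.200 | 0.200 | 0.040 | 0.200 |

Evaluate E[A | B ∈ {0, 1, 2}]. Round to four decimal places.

4.2353

P(B ∈ {0, 1, 2}) = 0.680.
Summing A·P(A=x,B=y) over the conditioning event gives 2.880.
E[A | B ∈ {0, 1, 2}] = (2.880) / (0.680) = 4.2353.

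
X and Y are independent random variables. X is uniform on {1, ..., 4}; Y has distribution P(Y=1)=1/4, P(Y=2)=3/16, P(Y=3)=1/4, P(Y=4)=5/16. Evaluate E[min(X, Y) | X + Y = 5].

P(X + Y = 5) = 1/4.
Summing min(X,Y)·P(x,y) over outcomes with X + Y = 5 gives 23/64.
E[min(X, Y) | X + Y = 5] = (23/64) / (1/4) = 23/16.

23/16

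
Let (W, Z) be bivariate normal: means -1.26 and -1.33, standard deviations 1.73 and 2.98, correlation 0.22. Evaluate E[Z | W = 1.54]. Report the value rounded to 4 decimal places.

-0.2689

E[Z | W=x] = μ_Z + ρ(σ_Z/σ_W)(x − μ_W) for jointly normal variables.
E[Z | W=1.54] = -1.33 + (0.22)·(2.98/1.73)·(1.54 − (-1.26)) = -1.33 + (0.37896)·(2.8) = -0.2689.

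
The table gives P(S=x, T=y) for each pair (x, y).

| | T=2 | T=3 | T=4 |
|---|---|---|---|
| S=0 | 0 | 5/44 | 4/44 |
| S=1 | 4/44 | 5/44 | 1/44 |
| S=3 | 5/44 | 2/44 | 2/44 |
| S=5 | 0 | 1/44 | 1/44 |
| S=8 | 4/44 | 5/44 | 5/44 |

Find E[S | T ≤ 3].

107/31

P(T ≤ 3) = 31/44.
Σ S·P over the event = 0·(5/44) + 1·(4/44) + 1·(5/44) + 3·(5/44) + 3·(2/44) + 5·(1/44) + 8·(4/44) + 8·(5/44) = 107/44.
E[S | T ≤ 3] = (107/44) / (31/44) = 107/31.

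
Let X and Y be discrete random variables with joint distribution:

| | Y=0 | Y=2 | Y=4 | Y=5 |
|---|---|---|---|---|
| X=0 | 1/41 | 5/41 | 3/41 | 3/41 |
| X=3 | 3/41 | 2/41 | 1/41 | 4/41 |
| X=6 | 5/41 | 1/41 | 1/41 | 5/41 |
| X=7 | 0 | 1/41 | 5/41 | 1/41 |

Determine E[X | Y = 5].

49/13

P(Y = 5) = 13/41.
Summing X·P(X=x,Y=y) over the conditioning event gives 49/41.
E[X | Y = 5] = (49/41) / (13/41) = 49/13.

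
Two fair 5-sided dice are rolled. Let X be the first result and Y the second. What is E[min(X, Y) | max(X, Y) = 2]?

Outcomes with max(X, Y) = 2: (1,2), (2,1), (2,2), each with probability 1/25.
E[min(X, Y) | max(X, Y) = 2] = (1 + 1 + 2) / 3 = 4/3.

4/3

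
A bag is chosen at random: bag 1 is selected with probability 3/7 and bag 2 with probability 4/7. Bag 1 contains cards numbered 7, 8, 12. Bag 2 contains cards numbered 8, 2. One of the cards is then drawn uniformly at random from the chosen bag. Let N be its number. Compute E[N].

47/7

E[N | bag 1] = (7+8+12)/3 = 9.
E[N | bag 2] = (8+2)/2 = 5.
E[N] = (3/7)·(9) + (4/7)·(5) = 47/7.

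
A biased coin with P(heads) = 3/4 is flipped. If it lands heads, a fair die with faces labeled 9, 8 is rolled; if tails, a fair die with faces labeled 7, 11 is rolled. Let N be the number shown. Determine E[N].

69/8

E[N | heads] = (9+8)/2 = 17/2.
E[N | tails] = (7+11)/2 = 9.
By the law of total expectation,
E[N] = (3/4)·(17/2) + (1/4)·(9) = 69/8.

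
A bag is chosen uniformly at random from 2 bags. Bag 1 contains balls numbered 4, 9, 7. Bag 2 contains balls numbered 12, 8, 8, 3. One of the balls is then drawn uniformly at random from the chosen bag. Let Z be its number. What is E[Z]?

E[Z | bag 1] = (4+9+7)/3 = 20/3.
E[Z | bag 2] = (12+8+8+3)/4 = 31/4.
E[Z] = (1/2)·(20/3) + (1/2)·(31/4) = 173/24.

173/24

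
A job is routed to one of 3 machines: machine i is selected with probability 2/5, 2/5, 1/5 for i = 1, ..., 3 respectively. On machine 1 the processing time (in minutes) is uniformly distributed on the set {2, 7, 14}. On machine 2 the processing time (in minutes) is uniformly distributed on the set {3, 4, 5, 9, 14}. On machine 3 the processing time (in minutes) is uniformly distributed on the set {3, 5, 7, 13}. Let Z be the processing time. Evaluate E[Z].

109/15

E[Z | machine 1] = (2+7+14)/3 = 23/3.
E[Z | machine 2] = (3+4+5+9+14)/5 = 7.
E[Z | machine 3] = (3+5+7+13)/4 = 7.
By the law of total expectation,
E[Z] = (2/5)·(23/3) + (2/5)·(7) + (1/5)·(7) = 109/15.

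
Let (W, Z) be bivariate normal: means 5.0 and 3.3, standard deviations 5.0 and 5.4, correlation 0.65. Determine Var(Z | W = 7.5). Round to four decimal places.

Var(Z | W=x) = (1 − ρ²)·σ_Z².
Var(Z | W=7.5) = (5.4)²·(1 − (0.65)²) = 29.16·0.5775 = 16.8399.

16.8399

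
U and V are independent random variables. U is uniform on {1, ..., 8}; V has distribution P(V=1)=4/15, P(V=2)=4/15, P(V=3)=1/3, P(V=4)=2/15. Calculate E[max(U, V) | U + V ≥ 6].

93/16

P(U + V ≥ 6) = 2/3.
Summing max(U,V)·P(x,y) over outcomes with U + V ≥ 6 gives 31/8.
E[max(U, V) | U + V ≥ 6] = (31/8) / (2/3) = 93/16.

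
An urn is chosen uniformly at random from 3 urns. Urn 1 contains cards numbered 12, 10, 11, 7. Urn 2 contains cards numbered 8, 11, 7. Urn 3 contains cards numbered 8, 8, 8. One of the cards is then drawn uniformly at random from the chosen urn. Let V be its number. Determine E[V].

80/9

E[V | urn 1] = (12+10+11+7)/4 = 10.
E[V | urn 2] = (8+11+7)/3 = 26/3.
E[V | urn 3] = (8+8+8)/3 = 8.
E[V] = (1/3)·(10) + (1/3)·(26/3) + (1/3)·(8) = 80/9.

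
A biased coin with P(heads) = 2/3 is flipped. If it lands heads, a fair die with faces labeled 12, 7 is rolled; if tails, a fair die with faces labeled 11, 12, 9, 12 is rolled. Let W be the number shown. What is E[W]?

E[W | heads] = (12+7)/2 = 19/2.
E[W | tails] = (11+12+9+12)/4 = 11.
E[W] = (2/3)·(19/2) + (1/3)·(11) = 10.

10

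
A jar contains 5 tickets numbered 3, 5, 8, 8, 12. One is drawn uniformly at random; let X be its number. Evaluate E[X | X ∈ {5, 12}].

17/2

P(X ∈ {5, 12}) = 2/5.
Σ over the event: 5·1/5 + 12·1/5 = 17/5.
E[X | X ∈ {5, 12}] = (17/5) / (2/5) = 17/2.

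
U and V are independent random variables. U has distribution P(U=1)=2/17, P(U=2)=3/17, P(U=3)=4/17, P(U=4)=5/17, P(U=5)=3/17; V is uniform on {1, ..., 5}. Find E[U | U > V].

P(U > V) = 38/85.
Summing U·P(x,y) over outcomes with U > V gives 30/17.
E[U | U > V] = (30/17) / (38/85) = 75/19.

75/19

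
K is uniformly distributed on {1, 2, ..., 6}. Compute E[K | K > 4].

Given K > 4, K is equally likely to be any of {5, 6}.
E[K | K > 4] = (5 + 6) / 2 = 11/2.

11/2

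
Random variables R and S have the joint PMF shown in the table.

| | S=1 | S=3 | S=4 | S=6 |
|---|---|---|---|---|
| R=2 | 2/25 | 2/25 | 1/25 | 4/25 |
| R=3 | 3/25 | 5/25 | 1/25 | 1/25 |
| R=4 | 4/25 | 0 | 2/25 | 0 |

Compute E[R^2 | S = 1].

P(S = 1) = 9/25.
Σ R^2·P over the event = 4·(2/25) + 9·(3/25) + 16·(4/25) = 99/25.
E[R^2 | S = 1] = (99/25) / (9/25) = 11.

11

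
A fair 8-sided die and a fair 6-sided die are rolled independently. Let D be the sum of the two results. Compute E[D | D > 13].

P(D > 13) = 1/48.
Σ over the event: 14·1/48 = 7/24.
E[D | D > 13] = (7/24) / (1/48) = 14.

14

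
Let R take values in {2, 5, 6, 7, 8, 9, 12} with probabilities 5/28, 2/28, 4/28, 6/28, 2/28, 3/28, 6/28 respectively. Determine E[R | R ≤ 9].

P(R ≤ 9) = 11/14.
Σ over the event: 2·5/28 + 5·1/14 + 6·1/7 + 7·3/14 + 8·1/14 + 9·3/28 = 129/28.
E[R | R ≤ 9] = (129/28) / (11/14) = 129/22.

129/22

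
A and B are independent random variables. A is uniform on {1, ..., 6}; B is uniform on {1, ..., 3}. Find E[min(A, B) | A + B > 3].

29/15

P(A + B > 3) = 5/6.
Summing min(A,B)·P(x,y) over outcomes with A + B > 3 gives 29/18.
E[min(A, B) | A + B > 3] = (29/18) / (5/6) = 29/15.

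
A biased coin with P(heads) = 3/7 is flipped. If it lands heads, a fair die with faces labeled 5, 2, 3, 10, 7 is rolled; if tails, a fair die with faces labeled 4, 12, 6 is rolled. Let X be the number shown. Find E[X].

683/105

E[X | heads] = (5+2+3+10+7)/5 = 27/5.
E[X | tails] = (4+12+6)/3 = 22/3.
By the law of total expectation,
E[X] = (3/7)·(27/5) + (4/7)·(22/3) = 683/105.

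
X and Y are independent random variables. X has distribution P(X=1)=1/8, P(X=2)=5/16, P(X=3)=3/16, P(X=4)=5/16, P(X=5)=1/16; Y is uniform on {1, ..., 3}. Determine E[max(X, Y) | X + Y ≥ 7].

P(X + Y ≥ 7) = 7/48.
Summing max(X,Y)·P(x,y) over outcomes with X + Y ≥ 7 gives 5/8.
E[max(X, Y) | X + Y ≥ 7] = (5/8) / (7/48) = 30/7.

30/7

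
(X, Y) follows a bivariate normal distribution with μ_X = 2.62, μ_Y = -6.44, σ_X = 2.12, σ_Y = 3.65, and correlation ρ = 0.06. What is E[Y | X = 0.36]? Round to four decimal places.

-6.6735

E[Y | X=x] = μ_Y + ρ(σ_Y/σ_X)(x − μ_X) for jointly normal variables.
E[Y | X=0.36] = -6.44 + (0.06)·(3.65/2.12)·(0.36 − (2.62)) = -6.44 + (0.1033)·(-2.26) = -6.6735.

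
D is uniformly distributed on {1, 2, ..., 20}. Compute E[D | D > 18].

Given D > 18, D is equally likely to be any of {19, 20}.
E[D | D > 18] = (19 + 20) / 2 = 39/2.

39/2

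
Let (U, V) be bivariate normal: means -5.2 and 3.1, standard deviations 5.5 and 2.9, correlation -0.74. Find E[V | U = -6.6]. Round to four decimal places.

3.6463

The regression of V on U has slope ρ·σ_V/σ_U and passes through (μ_U, μ_V).
E[V | U=-6.6] = 3.1 + (-0.74)·(2.9/5.5)·(-6.6 − (-5.2)) = 3.1 + (-0.39018)·(-1.4) = 3.6463.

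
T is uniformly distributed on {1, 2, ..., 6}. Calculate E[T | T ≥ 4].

Given T ≥ 4, T is equally likely to be any of {4, 5, 6}.
E[T | T ≥ 4] = (4 + 5 + 6) / 3 = 5.

5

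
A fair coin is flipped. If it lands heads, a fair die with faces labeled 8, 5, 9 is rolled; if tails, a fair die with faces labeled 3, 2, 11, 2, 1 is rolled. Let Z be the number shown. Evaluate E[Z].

167/30

E[Z | heads] = (8+5+9)/3 = 22/3.
E[Z | tails] = (3+2+11+2+1)/5 = 19/5.
By the law of total expectation,
E[Z] = (1/2)·(22/3) + (1/2)·(19/5) = 167/30.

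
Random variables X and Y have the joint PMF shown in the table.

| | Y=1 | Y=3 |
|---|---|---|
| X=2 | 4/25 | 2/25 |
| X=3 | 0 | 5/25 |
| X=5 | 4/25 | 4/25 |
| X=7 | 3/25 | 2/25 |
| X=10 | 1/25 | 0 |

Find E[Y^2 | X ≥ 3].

107/19

P(X ≥ 3) = 19/25.
Summing Y^2·P(X=x,Y=y) over the conditioning event gives 107/25.
E[Y^2 | X ≥ 3] = (107/25) / (19/25) = 107/19.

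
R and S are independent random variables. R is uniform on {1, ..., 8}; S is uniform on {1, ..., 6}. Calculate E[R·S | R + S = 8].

Outcomes with R + S = 8: (2,6), (3,5), (4,4), (5,3), (6,2), (7,1), each with probability 1/48.
E[R·S | R + S = 8] = (12 + 15 + 16 + 15 + 12 + 7) / 6 = 77/6.

77/6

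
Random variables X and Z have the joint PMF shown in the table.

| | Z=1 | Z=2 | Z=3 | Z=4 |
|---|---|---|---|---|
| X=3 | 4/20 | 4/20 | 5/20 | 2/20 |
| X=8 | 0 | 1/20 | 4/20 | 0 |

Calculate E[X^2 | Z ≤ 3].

437/18

P(Z ≤ 3) = 9/10.
Σ X^2·P over the event = 9·(4/20) + 9·(4/20) + 9·(5/20) + 64·(1/20) + 64·(4/20) = 437/20.
E[X^2 | Z ≤ 3] = (437/20) / (9/10) = 437/18.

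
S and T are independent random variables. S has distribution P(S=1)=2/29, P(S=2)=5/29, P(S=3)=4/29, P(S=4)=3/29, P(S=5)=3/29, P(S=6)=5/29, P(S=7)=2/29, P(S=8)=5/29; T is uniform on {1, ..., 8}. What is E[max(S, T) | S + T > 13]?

P(S + T > 13) = 3/29.
Summing max(S,T)·P(x,y) over outcomes with S + T > 13 gives 95/116.
E[max(S, T) | S + T > 13] = (95/116) / (3/29) = 95/12.

95/12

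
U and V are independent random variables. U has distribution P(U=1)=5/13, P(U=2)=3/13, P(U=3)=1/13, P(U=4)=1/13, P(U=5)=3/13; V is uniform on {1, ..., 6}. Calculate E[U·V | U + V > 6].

171/11

P(U + V > 6) = 11/26.
Summing UV·P(x,y) over outcomes with U + V > 6 gives 171/26.
E[U·V | U + V > 6] = (171/26) / (11/26) = 171/11.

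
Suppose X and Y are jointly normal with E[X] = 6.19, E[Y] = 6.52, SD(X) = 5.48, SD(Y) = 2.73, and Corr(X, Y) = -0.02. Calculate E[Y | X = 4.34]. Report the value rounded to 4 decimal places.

For a bivariate normal, E[Y | X=x] = μ_Y + ρ·(σ_Y/σ_X)·(x − μ_X).
E[Y | X=4.34] = 6.52 + (-0.02)·(2.73/5.48)·(4.34 − (6.19)) = 6.52 + (-0.0099635)·(-1.85) = 6.5384.

6.5384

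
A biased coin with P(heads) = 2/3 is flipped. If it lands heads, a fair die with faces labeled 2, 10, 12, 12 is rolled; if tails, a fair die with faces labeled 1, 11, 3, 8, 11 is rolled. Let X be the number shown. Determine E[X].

E[X | heads] = (2+10+12+12)/4 = 9.
E[X | tails] = (1+11+3+8+11)/5 = 34/5.
By the law of total expectation,
E[X] = (2/3)·(9) + (1/3)·(34/5) = 124/15.

124/15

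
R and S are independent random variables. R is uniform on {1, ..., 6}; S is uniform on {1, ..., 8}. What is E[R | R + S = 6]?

P(R + S = 6) = 5/48.
Summing R·P(x,y) over outcomes with R + S = 6 gives 5/16.
E[R | R + S = 6] = (5/16) / (5/48) = 3.

3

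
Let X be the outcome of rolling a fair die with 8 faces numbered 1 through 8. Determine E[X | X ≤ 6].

7/2

Given X ≤ 6, X is equally likely to be any of {1, 2, 3, 4, 5, 6}.
E[X | X ≤ 6] = (1 + 2 + 3 + 4 + 5 + 6) / 6 = 7/2.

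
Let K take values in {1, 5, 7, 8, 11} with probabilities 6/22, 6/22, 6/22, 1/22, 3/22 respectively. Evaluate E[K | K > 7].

P(K > 7) = 2/11.
Σ over the event: 8·1/22 + 11·3/22 = 41/22.
E[K | K > 7] = (41/22) / (2/11) = 41/4.

41/4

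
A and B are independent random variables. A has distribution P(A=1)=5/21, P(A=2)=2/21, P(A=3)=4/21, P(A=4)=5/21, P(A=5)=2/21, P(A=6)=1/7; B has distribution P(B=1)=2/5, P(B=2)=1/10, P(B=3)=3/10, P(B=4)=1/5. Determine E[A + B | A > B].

P(A > B) = 59/105.
Summing (A+B)·P(x,y) over outcomes with A > B gives 123/35.
E[A + B | A > B] = (123/35) / (59/105) = 369/59.

369/59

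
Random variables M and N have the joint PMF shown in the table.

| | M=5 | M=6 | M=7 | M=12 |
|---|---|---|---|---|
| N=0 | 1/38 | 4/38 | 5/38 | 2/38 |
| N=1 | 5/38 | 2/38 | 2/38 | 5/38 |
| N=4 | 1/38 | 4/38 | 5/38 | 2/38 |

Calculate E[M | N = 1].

111/14

P(N = 1) = 7/19.
Summing M·P(M=x,N=y) over the conditioning event gives 111/38.
E[M | N = 1] = (111/38) / (7/19) = 111/14.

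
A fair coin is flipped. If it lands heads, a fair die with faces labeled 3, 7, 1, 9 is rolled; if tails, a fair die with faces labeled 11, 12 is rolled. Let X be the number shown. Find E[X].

33/4

E[X | heads] = (3+7+1+9)/4 = 5.
E[X | tails] = (11+12)/2 = 23/2.
E[X] = (1/2)·(5) + (1/2)·(23/2) = 33/4.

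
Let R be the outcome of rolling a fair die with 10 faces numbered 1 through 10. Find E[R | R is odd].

5

Given R is odd, R is equally likely to be any of {1, 3, 5, 7, 9}.
E[R | R is odd] = (1 + 3 + 5 + 7 + 9) / 5 = 5.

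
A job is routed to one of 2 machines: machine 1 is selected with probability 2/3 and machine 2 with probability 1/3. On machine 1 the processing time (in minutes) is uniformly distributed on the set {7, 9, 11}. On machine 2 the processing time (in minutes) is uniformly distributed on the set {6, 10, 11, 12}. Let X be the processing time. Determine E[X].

E[X | machine 1] = (7+9+11)/3 = 9.
E[X | machine 2] = (6+10+11+12)/4 = 39/4.
E[X] = (2/3)·(9) + (1/3)·(39/4) = 37/4.

37/4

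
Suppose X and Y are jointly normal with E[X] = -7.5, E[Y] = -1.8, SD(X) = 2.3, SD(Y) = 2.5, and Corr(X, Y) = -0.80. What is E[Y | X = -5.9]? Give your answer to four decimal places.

E[Y | X=x] = μ_Y + ρ(σ_Y/σ_X)(x − μ_X) for jointly normal variables.
E[Y | X=-5.9] = -1.8 + (-0.80)·(2.5/2.3)·(-5.9 − (-7.5)) = -1.8 + (-0.86957)·(1.6) = -3.1913.

-3.1913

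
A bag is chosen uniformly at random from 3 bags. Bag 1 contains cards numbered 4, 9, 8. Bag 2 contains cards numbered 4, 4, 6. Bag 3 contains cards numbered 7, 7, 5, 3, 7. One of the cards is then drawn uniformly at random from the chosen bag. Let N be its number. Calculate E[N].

E[N | bag 1] = (4+9+8)/3 = 7.
E[N | bag 2] = (4+4+6)/3 = 14/3.
E[N | bag 3] = (7+7+5+3+7)/5 = 29/5.
By the law of total expectation,
E[N] = (1/3)·(7) + (1/3)·(14/3) + (1/3)·(29/5) = 262/45.

262/45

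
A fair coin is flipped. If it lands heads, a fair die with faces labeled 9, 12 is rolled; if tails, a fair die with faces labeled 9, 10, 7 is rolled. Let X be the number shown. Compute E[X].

E[X | heads] = (9+12)/2 = 21/2.
E[X | tails] = (9+10+7)/3 = 26/3.
By the law of total expectation,
E[X] = (1/2)·(21/2) + (1/2)·(26/3) = 115/12.

115/12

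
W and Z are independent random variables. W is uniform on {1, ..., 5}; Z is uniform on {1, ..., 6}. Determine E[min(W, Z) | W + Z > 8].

Outcomes with W + Z > 8: (3,6), (4,5), (4,6), (5,4), (5,5), (5,6), each with probability 1/30.
E[min(W, Z) | W + Z > 8] = (3 + 4 + 4 + 4 + 5 + 5) / 6 = 25/6.

25/6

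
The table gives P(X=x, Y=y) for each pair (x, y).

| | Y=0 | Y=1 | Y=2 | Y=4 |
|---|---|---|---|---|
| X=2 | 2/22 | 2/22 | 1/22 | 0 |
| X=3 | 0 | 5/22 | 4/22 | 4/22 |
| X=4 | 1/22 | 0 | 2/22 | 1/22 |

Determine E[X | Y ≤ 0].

8/3

P(Y ≤ 0) = 3/22.
Summing X·P(X=x,Y=y) over the conditioning event gives 4/11.
E[X | Y ≤ 0] = (4/11) / (3/22) = 8/3.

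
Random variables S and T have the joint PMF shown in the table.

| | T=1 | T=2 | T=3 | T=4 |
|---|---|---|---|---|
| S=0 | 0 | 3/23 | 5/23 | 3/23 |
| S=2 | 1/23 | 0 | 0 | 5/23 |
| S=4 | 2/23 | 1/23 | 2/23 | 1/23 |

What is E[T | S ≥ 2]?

P(S ≥ 2) = 12/23.
Σ T·P over the event = 1·(1/23) + 4·(5/23) + 1·(2/23) + 2·(1/23) + 3·(2/23) + 4·(1/23) = 35/23.
E[T | S ≥ 2] = (35/23) / (12/23) = 35/12.

35/12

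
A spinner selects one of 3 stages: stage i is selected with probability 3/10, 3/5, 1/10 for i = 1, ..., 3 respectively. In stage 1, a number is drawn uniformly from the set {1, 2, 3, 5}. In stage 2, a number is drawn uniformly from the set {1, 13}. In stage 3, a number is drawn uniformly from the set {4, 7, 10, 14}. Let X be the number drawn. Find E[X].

E[X | stage 1] = (1+2+3+5)/4 = 11/4.
E[X | stage 2] = (1+13)/2 = 7.
E[X | stage 3] = (4+7+10+14)/4 = 35/4.
By the law of total expectation,
E[X] = (3/10)·(11/4) + (3/5)·(7) + (1/10)·(35/4) = 59/10.

59/10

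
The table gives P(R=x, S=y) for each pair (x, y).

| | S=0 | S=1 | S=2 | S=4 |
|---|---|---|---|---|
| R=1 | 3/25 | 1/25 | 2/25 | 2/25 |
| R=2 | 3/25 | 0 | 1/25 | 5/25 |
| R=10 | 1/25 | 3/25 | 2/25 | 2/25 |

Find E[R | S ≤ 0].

P(S ≤ 0) = 7/25.
Σ R·P over the event = 1·(3/25) + 2·(3/25) + 10·(1/25) = 19/25.
E[R | S ≤ 0] = (19/25) / (7/25) = 19/7.

19/7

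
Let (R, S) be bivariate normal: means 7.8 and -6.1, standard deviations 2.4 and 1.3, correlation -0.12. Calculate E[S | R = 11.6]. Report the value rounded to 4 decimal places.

For a bivariate normal, E[S | R=x] = μ_S + ρ·(σ_S/σ_R)·(x − μ_R).
E[S | R=11.6] = -6.1 + (-0.12)·(1.3/2.4)·(11.6 − (7.8)) = -6.1 + (-0.065)·(3.8) = -6.3470.

-6.3470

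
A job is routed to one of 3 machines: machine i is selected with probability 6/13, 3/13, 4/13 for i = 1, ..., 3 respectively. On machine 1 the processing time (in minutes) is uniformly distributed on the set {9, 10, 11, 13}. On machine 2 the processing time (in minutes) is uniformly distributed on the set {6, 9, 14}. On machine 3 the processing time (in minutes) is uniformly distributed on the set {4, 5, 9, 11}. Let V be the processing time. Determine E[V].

245/26

E[V | machine 1] = (9+10+11+13)/4 = 43/4.
E[V | machine 2] = (6+9+14)/3 = 29/3.
E[V | machine 3] = (4+5+9+11)/4 = 29/4.
By the law of total expectation,
E[V] = (6/13)·(43/4) + (3/13)·(29/3) + (4/13)·(29/4) = 245/26.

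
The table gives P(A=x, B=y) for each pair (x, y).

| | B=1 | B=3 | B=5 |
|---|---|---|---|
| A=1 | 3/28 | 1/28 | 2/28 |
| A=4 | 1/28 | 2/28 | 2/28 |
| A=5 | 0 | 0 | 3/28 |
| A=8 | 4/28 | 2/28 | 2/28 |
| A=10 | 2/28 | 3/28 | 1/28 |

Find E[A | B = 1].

P(B = 1) = 5/14.
Σ A·P over the event = 1·(3/28) + 4·(1/28) + 8·(4/28) + 10·(2/28) = 59/28.
E[A | B = 1] = (59/28) / (5/14) = 59/10.

59/10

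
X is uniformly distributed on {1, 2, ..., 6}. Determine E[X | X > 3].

5

Given X > 3, X is equally likely to be any of {4, 5, 6}.
E[X | X > 3] = (4 + 5 + 6) / 3 = 5.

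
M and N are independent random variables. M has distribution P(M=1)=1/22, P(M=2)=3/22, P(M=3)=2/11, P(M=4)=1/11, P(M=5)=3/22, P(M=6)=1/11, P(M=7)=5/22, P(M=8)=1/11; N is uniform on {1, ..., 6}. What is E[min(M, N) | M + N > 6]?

P(M + N > 6) = 8/11.
Summing min(M,N)·P(x,y) over outcomes with M + N > 6 gives 325/132.
E[min(M, N) | M + N > 6] = (325/132) / (8/11) = 325/96.

325/96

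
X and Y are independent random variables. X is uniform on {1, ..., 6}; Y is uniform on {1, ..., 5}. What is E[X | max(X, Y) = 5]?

P(max(X, Y) = 5) = 3/10.
Summing X·P(x,y) over outcomes with max(X, Y) = 5 gives 7/6.
E[X | max(X, Y) = 5] = (7/6) / (3/10) = 35/9.

35/9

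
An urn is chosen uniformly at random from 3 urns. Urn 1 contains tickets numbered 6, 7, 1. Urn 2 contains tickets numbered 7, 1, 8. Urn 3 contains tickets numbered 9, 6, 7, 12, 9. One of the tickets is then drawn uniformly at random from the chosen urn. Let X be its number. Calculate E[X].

31/5

E[X | urn 1] = (6+7+1)/3 = 14/3.
E[X | urn 2] = (7+1+8)/3 = 16/3.
E[X | urn 3] = (9+6+7+12+9)/5 = 43/5.
By the law of total expectation,
E[X] = (1/3)·(14/3) + (1/3)·(16/3) + (1/3)·(43/5) = 31/5.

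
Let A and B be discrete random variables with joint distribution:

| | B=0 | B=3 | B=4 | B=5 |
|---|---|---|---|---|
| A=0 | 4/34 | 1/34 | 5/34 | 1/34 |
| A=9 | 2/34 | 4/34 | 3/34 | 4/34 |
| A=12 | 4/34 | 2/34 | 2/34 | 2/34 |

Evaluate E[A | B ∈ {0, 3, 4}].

59/9

P(B ∈ {0, 3, 4}) = 27/34.
Summing A·P(A=x,B=y) over the conditioning event gives 177/34.
E[A | B ∈ {0, 3, 4}] = (177/34) / (27/34) = 59/9.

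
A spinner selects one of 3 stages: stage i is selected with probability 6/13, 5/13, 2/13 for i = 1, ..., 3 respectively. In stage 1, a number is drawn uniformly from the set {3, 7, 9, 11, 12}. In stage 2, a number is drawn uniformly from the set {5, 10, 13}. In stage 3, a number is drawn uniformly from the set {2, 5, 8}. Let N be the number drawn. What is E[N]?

1606/195

E[N | stage 1] = (3+7+9+11+12)/5 = 42/5.
E[N | stage 2] = (5+10+13)/3 = 28/3.
E[N | stage 3] = (2+5+8)/3 = 5.
E[N] = (6/13)·(42/5) + (5/13)·(28/3) + (2/13)·(5) = 1606/195.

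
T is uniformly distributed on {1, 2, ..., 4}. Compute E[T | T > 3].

Given T > 3, T is equally likely to be any of {4}.
E[T | T > 3] = (4) / 1 = 4.

4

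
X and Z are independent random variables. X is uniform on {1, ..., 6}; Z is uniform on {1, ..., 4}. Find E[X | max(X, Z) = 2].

5/3

P(max(X, Z) = 2) = 1/8.
Summing X·P(x,y) over outcomes with max(X, Z) = 2 gives 5/24.
E[X | max(X, Z) = 2] = (5/24) / (1/8) = 5/3.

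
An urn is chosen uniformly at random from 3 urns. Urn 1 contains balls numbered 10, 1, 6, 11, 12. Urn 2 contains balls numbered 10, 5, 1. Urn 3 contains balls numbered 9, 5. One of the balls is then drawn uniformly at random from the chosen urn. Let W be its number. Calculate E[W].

E[W | urn 1] = (10+1+6+11+12)/5 = 8.
E[W | urn 2] = (10+5+1)/3 = 16/3.
E[W | urn 3] = (9+5)/2 = 7.
E[W] = (1/3)·(8) + (1/3)·(16/3) + (1/3)·(7) = 61/9.

61/9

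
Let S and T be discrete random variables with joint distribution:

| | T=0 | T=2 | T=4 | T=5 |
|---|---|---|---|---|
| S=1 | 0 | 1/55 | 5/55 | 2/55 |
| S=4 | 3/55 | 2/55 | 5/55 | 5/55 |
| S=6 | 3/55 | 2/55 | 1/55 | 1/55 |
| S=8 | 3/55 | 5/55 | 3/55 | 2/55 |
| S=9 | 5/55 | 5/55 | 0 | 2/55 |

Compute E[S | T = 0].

P(T = 0) = 14/55.
Summing S·P(S=x,T=y) over the conditioning event gives 9/5.
E[S | T = 0] = (9/5) / (14/55) = 99/14.

99/14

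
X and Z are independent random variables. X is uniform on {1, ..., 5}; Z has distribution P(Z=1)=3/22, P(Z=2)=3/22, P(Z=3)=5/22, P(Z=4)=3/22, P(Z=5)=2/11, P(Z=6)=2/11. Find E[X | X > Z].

P(X > Z) = 17/55.
Summing X·P(x,y) over outcomes with X > Z gives 69/55.
E[X | X > Z] = (69/55) / (17/55) = 69/17.

69/17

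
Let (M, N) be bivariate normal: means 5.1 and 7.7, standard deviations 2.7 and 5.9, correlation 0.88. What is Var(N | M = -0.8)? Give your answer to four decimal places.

7.8531

The conditional variance in a bivariate normal is σ_N²(1 − ρ²), independent of x.
Var(N | M=-0.8) = (5.9)²·(1 − (0.88)²) = 34.81·0.2256 = 7.8531.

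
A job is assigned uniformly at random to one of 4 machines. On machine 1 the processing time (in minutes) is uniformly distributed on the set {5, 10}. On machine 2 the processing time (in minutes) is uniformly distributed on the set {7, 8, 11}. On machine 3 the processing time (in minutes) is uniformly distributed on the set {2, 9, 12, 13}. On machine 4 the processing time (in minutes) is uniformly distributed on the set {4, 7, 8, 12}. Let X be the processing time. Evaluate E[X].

E[X | machine 1] = (5+10)/2 = 15/2.
E[X | machine 2] = (7+8+11)/3 = 26/3.
E[X | machine 3] = (2+9+12+13)/4 = 9.
E[X | machine 4] = (4+7+8+12)/4 = 31/4.
E[X] = (1/4)·(15/2) + (1/4)·(26/3) + (1/4)·(9) + (1/4)·(31/4) = 395/48.

395/48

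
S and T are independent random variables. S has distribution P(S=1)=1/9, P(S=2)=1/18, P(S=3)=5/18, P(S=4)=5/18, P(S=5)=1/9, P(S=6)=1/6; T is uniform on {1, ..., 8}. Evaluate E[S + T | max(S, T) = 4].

P(max(S, T) = 4) = 7/36.
Summing (S+T)·P(x,y) over outcomes with max(S, T) = 4 gives 181/144.
E[S + T | max(S, T) = 4] = (181/144) / (7/36) = 181/28.

181/28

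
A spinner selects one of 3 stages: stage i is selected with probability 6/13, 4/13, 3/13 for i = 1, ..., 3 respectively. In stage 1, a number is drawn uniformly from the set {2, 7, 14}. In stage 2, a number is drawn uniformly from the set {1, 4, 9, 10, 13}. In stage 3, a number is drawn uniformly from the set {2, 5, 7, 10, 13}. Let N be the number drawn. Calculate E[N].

E[N | stage 1] = (2+7+14)/3 = 23/3.
E[N | stage 2] = (1+4+9+10+13)/5 = 37/5.
E[N | stage 3] = (2+5+7+10+13)/5 = 37/5.
E[N] = (6/13)·(23/3) + (4/13)·(37/5) + (3/13)·(37/5) = 489/65.

489/65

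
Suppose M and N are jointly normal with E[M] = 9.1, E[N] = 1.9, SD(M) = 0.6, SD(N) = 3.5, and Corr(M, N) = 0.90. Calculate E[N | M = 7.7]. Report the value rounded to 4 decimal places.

E[N | M=x] = μ_N + ρ(σ_N/σ_M)(x − μ_M) for jointly normal variables.
E[N | M=7.7] = 1.9 + (0.90)·(3.5/0.6)·(7.7 − (9.1)) = 1.9 + (5.25)·(-1.4) = -5.4500.

-5.4500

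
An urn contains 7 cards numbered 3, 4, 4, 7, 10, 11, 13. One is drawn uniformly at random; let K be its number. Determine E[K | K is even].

6

P(K is even) = 3/7.
Σ over the event: 4·2/7 + 10·1/7 = 18/7.
E[K | K is even] = (18/7) / (3/7) = 6.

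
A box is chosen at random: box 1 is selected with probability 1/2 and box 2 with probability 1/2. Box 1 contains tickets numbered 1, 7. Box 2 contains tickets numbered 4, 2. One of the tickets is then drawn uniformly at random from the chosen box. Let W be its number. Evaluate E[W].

E[W | box 1] = (1+7)/2 = 4.
E[W | box 2] = (4+2)/2 = 3.
By the law of total expectation,
E[W] = (1/2)·(4) + (1/2)·(3) = 7/2.

7/2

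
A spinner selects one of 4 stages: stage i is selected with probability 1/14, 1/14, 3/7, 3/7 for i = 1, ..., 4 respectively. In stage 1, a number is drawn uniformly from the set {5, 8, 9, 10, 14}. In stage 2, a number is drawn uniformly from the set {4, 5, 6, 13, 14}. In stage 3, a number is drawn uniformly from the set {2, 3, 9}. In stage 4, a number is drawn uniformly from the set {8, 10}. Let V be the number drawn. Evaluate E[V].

249/35

E[V | stage 1] = (5+8+9+10+14)/5 = 46/5.
E[V | stage 2] = (4+5+6+13+14)/5 = 42/5.
E[V | stage 3] = (2+3+9)/3 = 14/3.
E[V | stage 4] = (8+10)/2 = 9.
By the law of total expectation,
E[V] = (1/14)·(46/5) + (1/14)·(42/5) + (3/7)·(14/3) + (3/7)·(9) = 249/35.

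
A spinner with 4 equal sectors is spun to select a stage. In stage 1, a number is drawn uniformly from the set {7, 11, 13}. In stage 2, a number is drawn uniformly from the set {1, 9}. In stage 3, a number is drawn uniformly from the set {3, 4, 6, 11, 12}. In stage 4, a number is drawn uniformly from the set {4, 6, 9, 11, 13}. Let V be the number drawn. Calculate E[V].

467/60

E[V | stage 1] = (7+11+13)/3 = 31/3.
E[V | stage 2] = (1+9)/2 = 5.
E[V | stage 3] = (3+4+6+11+12)/5 = 36/5.
E[V | stage 4] = (4+6+9+11+13)/5 = 43/5.
E[V] = (1/4)·(31/3) + (1/4)·(5) + (1/4)·(36/5) + (1/4)·(43/5) = 467/60.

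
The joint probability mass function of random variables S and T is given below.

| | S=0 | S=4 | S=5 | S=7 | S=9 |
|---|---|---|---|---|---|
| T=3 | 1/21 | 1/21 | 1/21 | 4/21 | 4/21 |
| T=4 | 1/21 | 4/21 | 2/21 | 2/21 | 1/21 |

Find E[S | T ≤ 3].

73/11

P(T ≤ 3) = 11/21.
Σ S·P over the event = 0·(1/21) + 4·(1/21) + 5·(1/21) + 7·(4/21) + 9·(4/21) = 73/21.
E[S | T ≤ 3] = (73/21) / (11/21) = 73/11.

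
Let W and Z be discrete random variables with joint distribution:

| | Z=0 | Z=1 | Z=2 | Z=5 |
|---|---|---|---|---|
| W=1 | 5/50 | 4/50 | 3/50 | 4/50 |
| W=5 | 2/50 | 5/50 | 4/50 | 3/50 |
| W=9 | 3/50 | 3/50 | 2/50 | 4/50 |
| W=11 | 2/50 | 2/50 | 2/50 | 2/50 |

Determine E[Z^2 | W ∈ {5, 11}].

78/11

P(W ∈ {5, 11}) = 11/25.
Σ Z^2·P over the event = 0·(2/50) + 1·(5/50) + 4·(4/50) + 25·(3/50) + 0·(2/50) + 1·(2/50) + 4·(2/50) + 25·(2/50) = 78/25.
E[Z^2 | W ∈ {5, 11}] = (78/25) / (11/25) = 78/11.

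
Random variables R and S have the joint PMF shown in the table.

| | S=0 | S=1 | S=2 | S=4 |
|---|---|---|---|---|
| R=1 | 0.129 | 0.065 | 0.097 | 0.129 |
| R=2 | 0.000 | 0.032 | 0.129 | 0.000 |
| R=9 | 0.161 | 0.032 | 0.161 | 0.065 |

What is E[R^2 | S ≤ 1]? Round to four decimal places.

P(S ≤ 1) = 0.419.
Σ R^2·P over the event = 1·(0.129) + 1·(0.065) + 4·(0.032) + 81·(0.161) + 81·(0.032) = 15.955.
E[R^2 | S ≤ 1] = (15.955) / (0.419) = 38.0788.

38.0788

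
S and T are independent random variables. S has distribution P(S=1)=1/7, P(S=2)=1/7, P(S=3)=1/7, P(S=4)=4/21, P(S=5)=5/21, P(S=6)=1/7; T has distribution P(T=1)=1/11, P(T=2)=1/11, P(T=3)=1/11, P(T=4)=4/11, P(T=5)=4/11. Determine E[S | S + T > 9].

61/11

P(S + T > 9) = 4/21.
Summing S·P(x,y) over outcomes with S + T > 9 gives 244/231.
E[S | S + T > 9] = (244/231) / (4/21) = 61/11.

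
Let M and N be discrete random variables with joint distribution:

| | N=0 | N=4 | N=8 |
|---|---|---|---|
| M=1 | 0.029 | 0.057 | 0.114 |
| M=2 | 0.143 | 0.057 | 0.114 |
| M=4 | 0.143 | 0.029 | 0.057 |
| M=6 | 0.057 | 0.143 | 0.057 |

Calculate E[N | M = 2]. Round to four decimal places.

3.6306

P(M = 2) = 0.314.
Σ N·P over the event = 0·(0.143) + 4·(0.057) + 8·(0.114) = 1.140.
E[N | M = 2] = (1.140) / (0.314) = 3.6306.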